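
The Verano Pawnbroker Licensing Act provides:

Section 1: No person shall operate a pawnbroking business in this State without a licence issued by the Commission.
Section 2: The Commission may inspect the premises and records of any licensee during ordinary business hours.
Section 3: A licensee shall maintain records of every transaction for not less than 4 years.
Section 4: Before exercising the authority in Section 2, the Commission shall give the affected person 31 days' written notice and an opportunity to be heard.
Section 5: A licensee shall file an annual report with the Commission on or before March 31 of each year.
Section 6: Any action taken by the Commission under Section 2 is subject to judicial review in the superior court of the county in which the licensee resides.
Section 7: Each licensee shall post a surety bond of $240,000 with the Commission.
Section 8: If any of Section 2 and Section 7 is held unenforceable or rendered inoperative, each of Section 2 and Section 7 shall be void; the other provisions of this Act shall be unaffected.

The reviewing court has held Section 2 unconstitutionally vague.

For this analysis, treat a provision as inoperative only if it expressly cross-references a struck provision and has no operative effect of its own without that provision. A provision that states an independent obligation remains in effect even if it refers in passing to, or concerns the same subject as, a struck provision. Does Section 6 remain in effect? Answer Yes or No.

No

Section 2 is struck. Section 4 has no operative effect of its own apart from Section 2 and is therefore inoperative. Section 6 operates only by reference to Section 2, so it falls with Section 2. Section 8 declares Section 2 and Section 7 mutually dependent; since one of them has fallen, all of them are of no effect. That brings down Section 7 as well. The remainder continues in force under Section 8. Section 1, Section 3, Section 5, and Section 8 remain in effect. Section 6 is among the inoperative provisions, so the answer is no.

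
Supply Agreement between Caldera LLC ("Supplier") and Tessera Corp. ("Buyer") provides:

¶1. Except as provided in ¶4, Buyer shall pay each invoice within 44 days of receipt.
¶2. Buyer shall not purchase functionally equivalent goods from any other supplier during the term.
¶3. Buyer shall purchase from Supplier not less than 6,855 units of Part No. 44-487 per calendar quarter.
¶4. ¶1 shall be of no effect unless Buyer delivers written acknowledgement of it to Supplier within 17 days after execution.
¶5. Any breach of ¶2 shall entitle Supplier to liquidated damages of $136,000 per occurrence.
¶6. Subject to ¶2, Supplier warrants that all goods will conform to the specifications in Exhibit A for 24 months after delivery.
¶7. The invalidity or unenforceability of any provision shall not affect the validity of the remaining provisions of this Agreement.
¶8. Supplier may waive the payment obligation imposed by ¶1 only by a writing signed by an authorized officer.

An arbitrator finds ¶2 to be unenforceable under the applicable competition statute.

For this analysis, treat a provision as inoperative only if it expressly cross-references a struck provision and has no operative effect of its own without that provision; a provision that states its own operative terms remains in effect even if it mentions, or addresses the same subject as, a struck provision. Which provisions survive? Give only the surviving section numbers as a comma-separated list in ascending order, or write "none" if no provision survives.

1, 3, 4, 6, 7, 8

¶2 is struck. The whole of ¶5 is the liquidated-damages amount, defined by reference to ¶2, so ¶5 cannot stand once ¶2 is removed. ¶6 mentions ¶2 but its own obligation stands independently of ¶2, so ¶6 is not affected. Under the severability clause in ¶7, the remaining provisions continue in force. The provisions still in force are ¶1, ¶3, ¶4, ¶6, ¶7, and ¶8.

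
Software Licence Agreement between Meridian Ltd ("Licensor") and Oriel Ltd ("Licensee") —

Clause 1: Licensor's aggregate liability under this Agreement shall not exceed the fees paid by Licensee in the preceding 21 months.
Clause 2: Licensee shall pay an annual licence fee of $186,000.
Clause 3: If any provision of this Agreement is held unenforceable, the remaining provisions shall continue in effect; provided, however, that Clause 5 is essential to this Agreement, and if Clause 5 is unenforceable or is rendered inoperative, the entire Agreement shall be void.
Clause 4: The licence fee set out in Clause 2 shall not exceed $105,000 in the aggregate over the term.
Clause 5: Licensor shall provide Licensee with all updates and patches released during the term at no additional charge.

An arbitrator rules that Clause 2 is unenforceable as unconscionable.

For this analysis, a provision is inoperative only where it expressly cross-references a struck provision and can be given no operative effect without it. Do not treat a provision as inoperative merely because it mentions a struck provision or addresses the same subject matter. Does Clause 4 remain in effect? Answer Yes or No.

Clause 2 is struck. Clause 4 operates only by reference to Clause 2, so it falls with Clause 2. Clause 3 makes Clause 5 an essential term, but Clause 5 is unaffected, so the severability proviso in Clause 3 preserves the remaining provisions. That leaves Clause 1, Clause 3, and Clause 5 in effect. Clause 4 is among the inoperative provisions, so the answer is no.

No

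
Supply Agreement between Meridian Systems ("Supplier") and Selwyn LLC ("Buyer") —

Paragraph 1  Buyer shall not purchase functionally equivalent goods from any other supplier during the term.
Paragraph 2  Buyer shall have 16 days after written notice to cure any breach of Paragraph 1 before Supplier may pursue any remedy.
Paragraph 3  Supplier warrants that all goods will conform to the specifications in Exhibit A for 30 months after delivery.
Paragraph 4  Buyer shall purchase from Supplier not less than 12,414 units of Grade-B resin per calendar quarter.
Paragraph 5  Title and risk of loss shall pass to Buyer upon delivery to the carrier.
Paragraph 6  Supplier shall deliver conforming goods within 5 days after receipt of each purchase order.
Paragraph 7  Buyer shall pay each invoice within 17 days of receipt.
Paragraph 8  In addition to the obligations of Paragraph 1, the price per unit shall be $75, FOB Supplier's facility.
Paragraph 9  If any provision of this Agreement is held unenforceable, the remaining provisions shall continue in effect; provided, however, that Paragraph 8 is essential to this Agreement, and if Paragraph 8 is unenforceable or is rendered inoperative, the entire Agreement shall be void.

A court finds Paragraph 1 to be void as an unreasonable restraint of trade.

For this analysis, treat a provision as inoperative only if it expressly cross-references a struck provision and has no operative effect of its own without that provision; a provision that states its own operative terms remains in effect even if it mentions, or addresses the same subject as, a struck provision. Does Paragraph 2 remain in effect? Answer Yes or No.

No

Paragraph 1 is struck. The only function of Paragraph 2 is the cure period for breach of Paragraph 1, so it cannot stand once Paragraph 1 is removed. Paragraph 8 mentions Paragraph 1 but its own obligation stands independently of Paragraph 1, so Paragraph 8 is not affected. Paragraph 9 makes Paragraph 8 an essential term, but Paragraph 8 is unaffected, so the severability proviso in Paragraph 9 preserves the remaining provisions. The provisions still in force are Paragraph 3, Paragraph 4, Paragraph 5, Paragraph 6, Paragraph 7, Paragraph 8, and Paragraph 9. Paragraph 2 is among the inoperative provisions, so the answer is no.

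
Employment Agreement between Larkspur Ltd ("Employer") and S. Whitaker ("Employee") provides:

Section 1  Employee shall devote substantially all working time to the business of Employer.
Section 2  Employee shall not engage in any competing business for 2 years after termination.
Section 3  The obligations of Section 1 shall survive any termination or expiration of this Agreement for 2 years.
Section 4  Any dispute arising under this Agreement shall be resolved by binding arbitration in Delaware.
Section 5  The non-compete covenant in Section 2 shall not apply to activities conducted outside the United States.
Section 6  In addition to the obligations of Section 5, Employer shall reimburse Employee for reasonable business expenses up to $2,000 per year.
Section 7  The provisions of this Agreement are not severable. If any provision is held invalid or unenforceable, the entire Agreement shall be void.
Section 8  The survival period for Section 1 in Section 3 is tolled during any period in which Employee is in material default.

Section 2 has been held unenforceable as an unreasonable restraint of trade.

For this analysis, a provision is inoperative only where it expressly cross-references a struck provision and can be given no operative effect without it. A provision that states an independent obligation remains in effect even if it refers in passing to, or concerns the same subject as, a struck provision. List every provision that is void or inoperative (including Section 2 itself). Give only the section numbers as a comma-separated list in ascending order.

Section 2 is struck. The whole of Section 5 is the carve-out from the non-compete covenant, defined by reference to Section 2, so Section 5 cannot stand once Section 2 is removed. Section 7 provides that the Agreement is not severable, so the invalidity of any one provision voids the entire Agreement. No provision of the Agreement survives.

1, 2, 3, 4, 5, 6, 7, 8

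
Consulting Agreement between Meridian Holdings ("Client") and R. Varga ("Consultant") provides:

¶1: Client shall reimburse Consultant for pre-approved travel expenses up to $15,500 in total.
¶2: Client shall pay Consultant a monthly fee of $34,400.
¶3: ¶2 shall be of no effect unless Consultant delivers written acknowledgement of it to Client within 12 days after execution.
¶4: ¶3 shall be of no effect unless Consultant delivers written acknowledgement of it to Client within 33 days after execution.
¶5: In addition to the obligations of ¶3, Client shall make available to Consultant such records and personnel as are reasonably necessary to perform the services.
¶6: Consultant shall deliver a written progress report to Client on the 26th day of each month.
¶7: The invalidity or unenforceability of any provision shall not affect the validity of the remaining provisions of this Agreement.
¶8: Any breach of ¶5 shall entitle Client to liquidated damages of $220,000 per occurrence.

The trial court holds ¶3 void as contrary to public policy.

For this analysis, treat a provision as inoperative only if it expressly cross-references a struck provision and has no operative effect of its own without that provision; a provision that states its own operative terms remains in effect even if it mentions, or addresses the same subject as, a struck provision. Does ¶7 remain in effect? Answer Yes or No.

Yes

¶3 is struck. ¶4 operates only by reference to ¶3, so it falls with ¶3. Although ¶5 refers to ¶3, its operative terms do not depend on ¶3, so it remains in effect. Under the severability clause in ¶7, the remaining provisions continue in force. The provisions still in force are ¶1, ¶2, ¶5, ¶6, ¶7, and ¶8. ¶7 is among the surviving provisions, so the answer is yes.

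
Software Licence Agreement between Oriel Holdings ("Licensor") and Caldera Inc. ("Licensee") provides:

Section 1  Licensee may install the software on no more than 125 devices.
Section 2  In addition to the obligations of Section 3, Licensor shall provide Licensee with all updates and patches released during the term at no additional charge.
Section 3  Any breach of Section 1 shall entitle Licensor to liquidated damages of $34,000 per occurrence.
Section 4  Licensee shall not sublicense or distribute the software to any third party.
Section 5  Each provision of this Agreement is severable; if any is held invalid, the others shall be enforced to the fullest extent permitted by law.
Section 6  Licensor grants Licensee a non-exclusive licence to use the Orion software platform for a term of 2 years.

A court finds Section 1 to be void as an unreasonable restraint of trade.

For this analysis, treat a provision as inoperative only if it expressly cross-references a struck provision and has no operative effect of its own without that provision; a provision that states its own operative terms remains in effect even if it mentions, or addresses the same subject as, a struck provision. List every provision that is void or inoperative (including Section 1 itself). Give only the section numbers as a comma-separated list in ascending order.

1, 3

Section 1 is struck. Section 3 has no operative effect of its own apart from Section 1 and is therefore inoperative. Although Section 2 refers to Section 3, its operative terms do not depend on Section 3, so it remains in effect. Section 5 is a severability clause and preserves every provision that can still be given independent effect. Section 2, Section 4, Section 5, and Section 6 remain in effect.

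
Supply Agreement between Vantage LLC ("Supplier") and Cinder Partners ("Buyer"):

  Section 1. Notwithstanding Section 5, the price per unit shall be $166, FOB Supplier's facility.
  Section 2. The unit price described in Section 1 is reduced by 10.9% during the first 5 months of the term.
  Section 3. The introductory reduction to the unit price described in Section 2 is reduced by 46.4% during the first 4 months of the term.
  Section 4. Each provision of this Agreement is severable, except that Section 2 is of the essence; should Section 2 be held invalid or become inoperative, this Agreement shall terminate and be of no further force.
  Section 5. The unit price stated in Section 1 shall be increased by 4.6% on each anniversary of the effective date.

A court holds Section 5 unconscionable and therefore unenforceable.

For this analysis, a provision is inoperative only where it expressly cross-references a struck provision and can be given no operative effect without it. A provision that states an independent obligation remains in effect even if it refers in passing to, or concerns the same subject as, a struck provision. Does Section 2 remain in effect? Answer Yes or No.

Section 5 is struck. Although Section 1 refers to Section 5, its operative terms do not depend on Section 5, so it remains in effect. Nothing else in the Agreement is defined by reference to Section 5. Section 4 makes Section 2 an essential term, but Section 2 is unaffected, so the severability proviso in Section 4 preserves the remaining provisions. The provisions still in force are Section 1, Section 2, Section 3, and Section 4. Section 2 is among the surviving provisions, so the answer is yes.

Yes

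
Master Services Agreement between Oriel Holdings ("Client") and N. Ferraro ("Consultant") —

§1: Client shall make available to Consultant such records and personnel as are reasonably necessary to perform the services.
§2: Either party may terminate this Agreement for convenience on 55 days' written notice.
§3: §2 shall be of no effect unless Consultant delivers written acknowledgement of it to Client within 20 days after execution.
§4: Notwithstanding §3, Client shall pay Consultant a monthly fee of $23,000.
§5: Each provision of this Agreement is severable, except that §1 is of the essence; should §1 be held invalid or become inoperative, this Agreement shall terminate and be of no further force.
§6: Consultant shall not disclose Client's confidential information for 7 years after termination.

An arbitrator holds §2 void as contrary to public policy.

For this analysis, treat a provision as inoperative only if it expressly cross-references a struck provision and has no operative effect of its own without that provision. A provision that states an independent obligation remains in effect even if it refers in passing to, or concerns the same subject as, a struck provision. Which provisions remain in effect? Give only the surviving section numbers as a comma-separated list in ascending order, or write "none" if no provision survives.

§2 is struck. The only function of §3 is the acknowledgement condition for §2, so it cannot stand once §2 is removed. Although §4 refers to §3, its operative terms do not depend on §3, so it remains in effect. §5 makes §1 an essential term, but §1 is unaffected, so the severability proviso in §5 preserves the remaining provisions. That leaves §1, §4, §5, and §6 in effect.

1, 4, 5, 6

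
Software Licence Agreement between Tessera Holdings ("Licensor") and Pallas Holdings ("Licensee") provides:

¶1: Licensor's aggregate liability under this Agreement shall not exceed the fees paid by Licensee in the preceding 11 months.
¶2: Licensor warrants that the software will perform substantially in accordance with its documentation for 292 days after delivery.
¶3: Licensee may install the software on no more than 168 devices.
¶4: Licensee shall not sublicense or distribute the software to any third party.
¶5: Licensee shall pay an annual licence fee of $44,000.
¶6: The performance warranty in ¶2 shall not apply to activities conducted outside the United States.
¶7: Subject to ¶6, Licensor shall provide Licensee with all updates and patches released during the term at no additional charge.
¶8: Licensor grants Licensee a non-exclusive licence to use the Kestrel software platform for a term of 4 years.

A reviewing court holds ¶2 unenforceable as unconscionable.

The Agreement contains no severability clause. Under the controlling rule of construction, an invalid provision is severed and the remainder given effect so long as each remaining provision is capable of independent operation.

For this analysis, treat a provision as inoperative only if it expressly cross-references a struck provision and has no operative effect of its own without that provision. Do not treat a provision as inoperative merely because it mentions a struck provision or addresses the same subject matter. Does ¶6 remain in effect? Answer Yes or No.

No

¶2 is struck. ¶6 does nothing except set the carve-out from the performance warranty by reference to ¶2; with ¶2 gone it has no independent effect and is inoperative. ¶7 mentions ¶6 but its own obligation stands independently of ¶6, so ¶7 is not affected. With no severability clause, the stated default rule severs what cannot stand and enforces each remaining provision that can operate on its own. That leaves ¶1, ¶3, ¶4, ¶5, ¶7, and ¶8 in effect. ¶6 is among the inoperative provisions, so the answer is no.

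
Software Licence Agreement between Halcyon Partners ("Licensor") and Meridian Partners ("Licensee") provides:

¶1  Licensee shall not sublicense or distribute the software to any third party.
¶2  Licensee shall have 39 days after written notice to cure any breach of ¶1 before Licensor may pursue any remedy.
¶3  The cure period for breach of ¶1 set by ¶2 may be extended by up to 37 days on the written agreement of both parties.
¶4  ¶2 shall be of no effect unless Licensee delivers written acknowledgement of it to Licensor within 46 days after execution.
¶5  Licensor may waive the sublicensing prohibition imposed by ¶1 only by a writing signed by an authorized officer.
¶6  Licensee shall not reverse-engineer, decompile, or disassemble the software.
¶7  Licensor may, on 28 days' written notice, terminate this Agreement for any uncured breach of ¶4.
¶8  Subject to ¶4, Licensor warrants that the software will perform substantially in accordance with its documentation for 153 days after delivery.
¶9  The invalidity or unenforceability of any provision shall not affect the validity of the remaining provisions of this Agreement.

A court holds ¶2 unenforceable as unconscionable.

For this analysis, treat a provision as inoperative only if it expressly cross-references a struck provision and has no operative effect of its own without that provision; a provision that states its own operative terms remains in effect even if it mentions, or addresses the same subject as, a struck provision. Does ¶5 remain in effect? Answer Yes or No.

Yes

¶2 is struck. ¶3 has no operative effect of its own apart from ¶2 and is therefore inoperative. ¶4 merely fixes the acknowledgement condition for ¶2; with ¶2 gone it has nothing to operate on and falls away. ¶7 merely fixes the termination right for breach of ¶4; with ¶4 gone it has nothing to operate on and falls away. Although ¶8 refers to ¶4, its operative terms do not depend on ¶4, so it remains in effect. Under the severability clause in ¶9, the remaining provisions continue in force. That leaves ¶1, ¶5, ¶6, ¶8, and ¶9 in effect. ¶5 is among the surviving provisions, so the answer is yes.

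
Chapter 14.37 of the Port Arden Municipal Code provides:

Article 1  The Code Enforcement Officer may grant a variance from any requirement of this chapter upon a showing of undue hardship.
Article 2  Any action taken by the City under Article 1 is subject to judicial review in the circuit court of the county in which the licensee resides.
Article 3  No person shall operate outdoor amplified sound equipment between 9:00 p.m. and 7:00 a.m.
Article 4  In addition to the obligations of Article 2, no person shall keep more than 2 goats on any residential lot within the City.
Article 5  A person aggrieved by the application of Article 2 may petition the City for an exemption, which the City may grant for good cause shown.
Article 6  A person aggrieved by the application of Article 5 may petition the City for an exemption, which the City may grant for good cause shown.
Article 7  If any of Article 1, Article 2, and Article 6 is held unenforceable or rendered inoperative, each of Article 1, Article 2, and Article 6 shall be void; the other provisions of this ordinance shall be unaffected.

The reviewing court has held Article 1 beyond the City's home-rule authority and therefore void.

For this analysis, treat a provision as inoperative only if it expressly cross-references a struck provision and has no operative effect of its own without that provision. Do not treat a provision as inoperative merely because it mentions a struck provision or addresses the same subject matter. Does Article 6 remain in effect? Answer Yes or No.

Article 1 is struck. The only function of Article 2 is the judicial-review right for Article 1, so it cannot stand once Article 1 is removed. The only function of Article 5 is the exemption procedure for Article 2, so it cannot stand once Article 2 is removed. Article 6 has no operative effect of its own apart from Article 5 and is therefore inoperative. Although Article 4 refers to Article 2, its operative terms do not depend on Article 2, so it remains in effect. Article 7 declares Article 1, Article 2, and Article 6 mutually dependent; since one of them has fallen, all of them are of no effect. The remainder continues in force under Article 7. Article 3, Article 4, and Article 7 remain in effect. Article 6 is among the inoperative provisions, so the answer is no.

No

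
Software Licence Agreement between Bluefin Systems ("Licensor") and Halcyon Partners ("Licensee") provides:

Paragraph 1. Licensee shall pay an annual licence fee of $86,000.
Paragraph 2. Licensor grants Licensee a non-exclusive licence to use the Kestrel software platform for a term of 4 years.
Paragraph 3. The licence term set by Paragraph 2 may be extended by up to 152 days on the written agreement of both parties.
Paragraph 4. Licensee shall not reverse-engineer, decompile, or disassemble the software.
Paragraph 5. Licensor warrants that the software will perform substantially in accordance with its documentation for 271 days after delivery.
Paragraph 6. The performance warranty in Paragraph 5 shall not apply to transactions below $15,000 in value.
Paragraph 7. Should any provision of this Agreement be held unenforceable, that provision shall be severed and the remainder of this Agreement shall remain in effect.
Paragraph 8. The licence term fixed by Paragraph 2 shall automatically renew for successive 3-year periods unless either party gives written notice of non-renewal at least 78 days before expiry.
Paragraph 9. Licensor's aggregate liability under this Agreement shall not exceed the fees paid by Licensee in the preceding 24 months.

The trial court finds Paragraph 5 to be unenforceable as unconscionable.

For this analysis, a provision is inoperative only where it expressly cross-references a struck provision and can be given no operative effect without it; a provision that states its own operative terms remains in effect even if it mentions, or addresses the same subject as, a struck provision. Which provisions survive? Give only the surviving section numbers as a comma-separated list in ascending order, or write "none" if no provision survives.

1, 2, 3, 4, 7, 8, 9

Paragraph 5 is struck. Paragraph 6 has no operative effect of its own apart from Paragraph 5 and is therefore inoperative. Paragraph 7 is a severability clause and preserves every provision that can still be given independent effect. Paragraph 1, Paragraph 2, Paragraph 3, Paragraph 4, Paragraph 7, Paragraph 8, and Paragraph 9 remain in effect.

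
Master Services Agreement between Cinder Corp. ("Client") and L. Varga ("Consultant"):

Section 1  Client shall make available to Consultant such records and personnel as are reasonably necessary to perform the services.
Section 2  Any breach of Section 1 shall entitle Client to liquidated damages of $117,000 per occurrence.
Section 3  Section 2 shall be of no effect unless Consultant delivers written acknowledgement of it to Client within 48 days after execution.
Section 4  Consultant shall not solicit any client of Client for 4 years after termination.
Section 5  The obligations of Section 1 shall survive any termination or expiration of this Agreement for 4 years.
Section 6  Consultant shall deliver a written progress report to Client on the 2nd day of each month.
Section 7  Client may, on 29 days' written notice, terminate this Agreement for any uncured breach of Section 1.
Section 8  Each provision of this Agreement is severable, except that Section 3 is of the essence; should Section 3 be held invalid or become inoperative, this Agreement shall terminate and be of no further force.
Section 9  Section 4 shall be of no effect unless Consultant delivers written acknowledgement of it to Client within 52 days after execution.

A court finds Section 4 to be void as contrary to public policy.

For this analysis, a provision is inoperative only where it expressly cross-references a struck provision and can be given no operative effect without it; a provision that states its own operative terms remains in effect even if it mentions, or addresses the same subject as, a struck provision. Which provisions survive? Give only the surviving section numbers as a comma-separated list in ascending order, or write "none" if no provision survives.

Section 4 is struck. Section 9 operates only by reference to Section 4, so it falls with Section 4. Section 8 makes Section 3 an essential term, but Section 3 is unaffected, so the severability proviso in Section 8 preserves the remaining provisions. Section 1, Section 2, Section 3, Section 5, Section 6, Section 7, and Section 8 remain in effect.

1, 2, 3, 5, 6, 7, 8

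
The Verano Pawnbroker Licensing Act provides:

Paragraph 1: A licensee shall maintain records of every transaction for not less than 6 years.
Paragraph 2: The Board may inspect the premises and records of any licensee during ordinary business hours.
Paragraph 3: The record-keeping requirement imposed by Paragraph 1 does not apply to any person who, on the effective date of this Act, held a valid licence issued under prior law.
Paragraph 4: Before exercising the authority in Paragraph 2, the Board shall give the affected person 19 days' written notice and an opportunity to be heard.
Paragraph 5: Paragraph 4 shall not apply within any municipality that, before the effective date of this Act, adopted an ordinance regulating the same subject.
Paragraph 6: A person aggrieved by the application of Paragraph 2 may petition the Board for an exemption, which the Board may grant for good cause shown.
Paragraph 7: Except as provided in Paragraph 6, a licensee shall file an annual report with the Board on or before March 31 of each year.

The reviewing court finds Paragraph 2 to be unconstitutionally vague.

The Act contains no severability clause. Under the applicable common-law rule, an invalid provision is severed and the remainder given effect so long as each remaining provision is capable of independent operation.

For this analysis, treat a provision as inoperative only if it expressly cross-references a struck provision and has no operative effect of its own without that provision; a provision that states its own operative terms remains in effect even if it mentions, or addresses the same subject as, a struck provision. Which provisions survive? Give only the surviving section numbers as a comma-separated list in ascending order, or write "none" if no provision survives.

1, 3, 7

Paragraph 2 is struck. Paragraph 4 has no operative effect of its own apart from Paragraph 2 and is therefore inoperative. Paragraph 6 has no operative effect of its own apart from Paragraph 2 and is therefore inoperative. Paragraph 5 merely fixes the local-preemption carve-out from Paragraph 4; with Paragraph 4 gone it has nothing to operate on and falls away. Although Paragraph 7 refers to Paragraph 6, its operative terms do not depend on Paragraph 6, so it remains in effect. Under the stated default rule, only provisions that cannot operate independently fall away; the rest are enforced. The provisions still in force are Paragraph 1, Paragraph 3, and Paragraph 7.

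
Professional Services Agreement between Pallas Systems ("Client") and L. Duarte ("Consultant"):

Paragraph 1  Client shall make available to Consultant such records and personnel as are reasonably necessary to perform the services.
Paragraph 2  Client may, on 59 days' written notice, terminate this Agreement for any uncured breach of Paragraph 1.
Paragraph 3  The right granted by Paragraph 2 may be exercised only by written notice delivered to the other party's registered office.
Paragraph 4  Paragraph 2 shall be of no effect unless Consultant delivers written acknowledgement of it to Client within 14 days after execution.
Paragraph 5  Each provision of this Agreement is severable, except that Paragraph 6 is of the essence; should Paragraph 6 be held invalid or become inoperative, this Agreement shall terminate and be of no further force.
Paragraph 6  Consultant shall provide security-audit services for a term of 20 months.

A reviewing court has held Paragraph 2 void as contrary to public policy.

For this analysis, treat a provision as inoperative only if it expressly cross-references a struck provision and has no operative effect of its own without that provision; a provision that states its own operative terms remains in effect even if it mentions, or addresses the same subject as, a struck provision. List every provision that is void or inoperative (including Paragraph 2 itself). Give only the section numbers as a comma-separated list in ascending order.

Paragraph 2 is struck. Paragraph 3 operates only by reference to Paragraph 2, so it falls with Paragraph 2. The only function of Paragraph 4 is the acknowledgement condition for Paragraph 2, so it cannot stand once Paragraph 2 is removed. Paragraph 5 makes Paragraph 6 an essential term, but Paragraph 6 is unaffected, so the severability proviso in Paragraph 5 preserves the remaining provisions. That leaves Paragraph 1, Paragraph 5, and Paragraph 6 in effect.

2, 3, 4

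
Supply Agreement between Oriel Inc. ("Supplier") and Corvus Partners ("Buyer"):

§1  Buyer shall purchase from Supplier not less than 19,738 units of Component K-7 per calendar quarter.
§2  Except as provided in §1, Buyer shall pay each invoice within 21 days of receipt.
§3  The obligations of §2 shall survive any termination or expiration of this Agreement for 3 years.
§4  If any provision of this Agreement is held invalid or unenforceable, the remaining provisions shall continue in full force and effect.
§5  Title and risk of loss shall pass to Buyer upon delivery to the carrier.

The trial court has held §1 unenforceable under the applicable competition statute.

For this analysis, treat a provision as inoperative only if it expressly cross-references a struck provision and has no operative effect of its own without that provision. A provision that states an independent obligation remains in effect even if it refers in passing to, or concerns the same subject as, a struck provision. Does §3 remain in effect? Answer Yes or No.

Yes

§1 is struck. §2 mentions §1 but its own obligation stands independently of §1, so §2 is not affected. Nothing else in the Agreement is defined by reference to §1. Under the severability clause in §4, the remaining provisions continue in force. That leaves §2, §3, §4, and §5 in effect. §3 is among the surviving provisions, so the answer is yes.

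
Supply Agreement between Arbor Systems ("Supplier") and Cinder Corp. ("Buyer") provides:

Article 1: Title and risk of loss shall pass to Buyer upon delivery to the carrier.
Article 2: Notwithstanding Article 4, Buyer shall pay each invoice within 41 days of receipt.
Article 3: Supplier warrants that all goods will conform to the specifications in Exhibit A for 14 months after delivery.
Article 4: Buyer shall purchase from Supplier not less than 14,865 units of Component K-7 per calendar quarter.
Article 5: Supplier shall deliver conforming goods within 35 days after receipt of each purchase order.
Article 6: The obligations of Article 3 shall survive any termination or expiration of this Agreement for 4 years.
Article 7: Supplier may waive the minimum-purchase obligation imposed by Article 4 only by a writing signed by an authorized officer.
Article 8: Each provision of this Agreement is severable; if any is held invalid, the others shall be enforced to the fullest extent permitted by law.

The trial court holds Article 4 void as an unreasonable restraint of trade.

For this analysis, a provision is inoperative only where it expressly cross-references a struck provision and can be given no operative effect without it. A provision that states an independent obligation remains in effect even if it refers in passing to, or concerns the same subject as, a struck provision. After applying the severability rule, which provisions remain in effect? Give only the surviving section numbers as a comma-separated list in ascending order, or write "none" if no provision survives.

Article 4 is struck. Article 7 merely fixes the waiver condition for Article 4; with Article 4 gone it has nothing to operate on and falls away. Article 2 mentions Article 4 but its own obligation stands independently of Article 4, so Article 2 is not affected. Under the severability clause in Article 8, the remaining provisions continue in force. Article 1, Article 2, Article 3, Article 5, Article 6, and Article 8 remain in effect.

1, 2, 3, 5, 6, 8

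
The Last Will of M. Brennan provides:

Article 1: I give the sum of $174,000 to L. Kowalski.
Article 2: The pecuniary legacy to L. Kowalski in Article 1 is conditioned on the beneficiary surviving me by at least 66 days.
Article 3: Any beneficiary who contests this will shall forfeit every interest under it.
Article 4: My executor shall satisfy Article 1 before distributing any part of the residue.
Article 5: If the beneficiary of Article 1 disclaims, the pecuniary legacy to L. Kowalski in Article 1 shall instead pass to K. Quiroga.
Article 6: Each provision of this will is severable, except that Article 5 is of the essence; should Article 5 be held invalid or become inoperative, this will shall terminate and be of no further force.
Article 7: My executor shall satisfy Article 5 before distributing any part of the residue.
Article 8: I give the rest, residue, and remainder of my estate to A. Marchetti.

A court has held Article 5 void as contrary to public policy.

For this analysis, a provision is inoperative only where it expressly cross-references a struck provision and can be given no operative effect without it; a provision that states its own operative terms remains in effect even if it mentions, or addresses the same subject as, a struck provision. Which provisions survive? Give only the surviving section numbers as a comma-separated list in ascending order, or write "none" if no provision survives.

none

Article 5 is struck. Article 7 merely fixes the priority direction for Article 5; with Article 5 gone it has nothing to operate on and falls away. Article 6 makes Article 5 an essential term, and Article 5 is the provision held invalid; under Article 6, the entire will is therefore void. No provision of the will survives.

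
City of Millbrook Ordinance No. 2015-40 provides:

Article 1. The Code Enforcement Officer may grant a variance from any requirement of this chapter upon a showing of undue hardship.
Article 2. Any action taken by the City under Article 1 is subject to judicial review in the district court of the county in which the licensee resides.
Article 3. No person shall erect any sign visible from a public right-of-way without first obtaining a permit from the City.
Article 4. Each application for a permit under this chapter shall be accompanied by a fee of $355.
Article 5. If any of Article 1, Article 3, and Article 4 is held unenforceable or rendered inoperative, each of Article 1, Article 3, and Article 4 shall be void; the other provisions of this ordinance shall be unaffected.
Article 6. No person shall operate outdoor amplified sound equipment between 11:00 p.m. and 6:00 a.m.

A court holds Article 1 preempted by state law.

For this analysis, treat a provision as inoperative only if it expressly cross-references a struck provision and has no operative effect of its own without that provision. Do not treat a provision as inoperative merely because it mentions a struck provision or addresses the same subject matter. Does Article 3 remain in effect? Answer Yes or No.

No

Article 1 is struck. Article 2 operates only by reference to Article 1, so it falls with Article 1. Article 5 declares Article 1, Article 3, and Article 4 mutually dependent; since one of them has fallen, all of them are of no effect. That brings down Article 3 and Article 4 as well. The remainder continues in force under Article 5. That leaves Article 5 and Article 6 in effect. Article 3 is among the inoperative provisions, so the answer is no.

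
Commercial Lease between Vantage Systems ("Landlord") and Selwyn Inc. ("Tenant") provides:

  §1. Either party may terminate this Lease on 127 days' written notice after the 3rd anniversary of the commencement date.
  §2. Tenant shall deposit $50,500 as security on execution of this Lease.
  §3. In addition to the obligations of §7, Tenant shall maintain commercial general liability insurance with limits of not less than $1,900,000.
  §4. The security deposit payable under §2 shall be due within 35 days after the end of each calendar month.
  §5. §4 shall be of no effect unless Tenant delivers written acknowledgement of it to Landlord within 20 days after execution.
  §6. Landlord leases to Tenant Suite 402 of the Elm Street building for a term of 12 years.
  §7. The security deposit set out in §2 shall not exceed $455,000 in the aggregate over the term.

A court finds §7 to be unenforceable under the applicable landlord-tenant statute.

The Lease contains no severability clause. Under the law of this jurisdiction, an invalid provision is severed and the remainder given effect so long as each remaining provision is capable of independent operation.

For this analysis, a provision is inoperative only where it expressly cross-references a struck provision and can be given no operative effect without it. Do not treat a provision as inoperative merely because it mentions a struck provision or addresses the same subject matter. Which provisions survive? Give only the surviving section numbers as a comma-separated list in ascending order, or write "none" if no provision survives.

§7 is struck. §3 mentions §7 but its own obligation stands independently of §7, so §3 is not affected. Nothing else in the Lease is defined by reference to §7. With no severability clause, the stated default rule severs what cannot stand and enforces each remaining provision that can operate on its own. That leaves §1, §2, §3, §4, §5, and §6 in effect.

1, 2, 3, 4, 5, 6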